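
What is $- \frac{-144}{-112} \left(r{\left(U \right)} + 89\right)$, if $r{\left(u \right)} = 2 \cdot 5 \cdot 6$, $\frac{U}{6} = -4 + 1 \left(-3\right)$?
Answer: $- \frac{1341}{7} \approx -191.57$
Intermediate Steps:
$U = -42$ ($U = 6 \left(-4 + 1 \left(-3\right)\right) = 6 \left(-4 - 3\right) = 6 \left(-7\right) = -42$)
$r{\left(u \right)} = 60$ ($r{\left(u \right)} = 10 \cdot 6 = 60$)
$- \frac{-144}{-112} \left(r{\left(U \right)} + 89\right) = - \frac{-144}{-112} \left(60 + 89\right) = - \frac{\left(-144\right) \left(-1\right)}{112} \cdot 149 = \left(-1\right) \frac{9}{7} \cdot 149 = \left(- \frac{9}{7}\right) 149 = - \frac{1341}{7}$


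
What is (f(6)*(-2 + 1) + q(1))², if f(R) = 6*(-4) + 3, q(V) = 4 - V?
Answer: 576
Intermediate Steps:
f(R) = -21 (f(R) = -24 + 3 = -21)
(f(6)*(-2 + 1) + q(1))² = (-21*(-2 + 1) + (4 - 1*1))² = (-21*(-1) + (4 - 1))² = (21 + 3)² = 24² = 576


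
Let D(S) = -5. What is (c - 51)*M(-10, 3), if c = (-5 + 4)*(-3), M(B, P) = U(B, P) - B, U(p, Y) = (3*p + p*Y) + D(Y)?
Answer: 2640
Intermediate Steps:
U(p, Y) = -5 + 3*p + Y*p (U(p, Y) = (3*p + p*Y) - 5 = (3*p + Y*p) - 5 = -5 + 3*p + Y*p)
M(B, P) = -5 + 2*B + B*P (M(B, P) = (-5 + 3*B + P*B) - B = (-5 + 3*B + B*P) - B = -5 + 2*B + B*P)
c = 3 (c = -1*(-3) = 3)
(c - 51)*M(-10, 3) = (3 - 51)*(-5 + 2*(-10) - 10*3) = -48*(-5 - 20 - 30) = -48*(-55) = 2640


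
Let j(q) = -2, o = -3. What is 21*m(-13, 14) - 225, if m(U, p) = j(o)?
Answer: -267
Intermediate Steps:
m(U, p) = -2
21*m(-13, 14) - 225 = 21*(-2) - 225 = -42 - 225 = -267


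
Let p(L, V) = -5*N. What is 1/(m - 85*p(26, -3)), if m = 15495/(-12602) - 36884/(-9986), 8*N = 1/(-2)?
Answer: -503374288/12130563133 ≈ -0.041496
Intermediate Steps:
N = -1/16 (N = (1/8)/(-2) = (1/8)*(-1/2) = -1/16 ≈ -0.062500)
p(L, V) = 5/16 (p(L, V) = -5*(-1/16) = 5/16)
m = 155039549/62921786 (m = 15495*(-1/12602) - 36884*(-1/9986) = -15495/12602 + 18442/4993 = 155039549/62921786 ≈ 2.4640)
1/(m - 85*p(26, -3)) = 1/(155039549/62921786 - 85*5/16) = 1/(155039549/62921786 - 425/16) = 1/(-12130563133/503374288) = -503374288/12130563133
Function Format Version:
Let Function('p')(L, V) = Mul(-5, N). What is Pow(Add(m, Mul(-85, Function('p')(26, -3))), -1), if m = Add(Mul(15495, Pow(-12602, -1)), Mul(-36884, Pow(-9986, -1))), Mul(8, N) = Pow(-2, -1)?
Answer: Rational(-503374288, 12130563133) ≈ -0.041496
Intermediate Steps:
N = Rational(-1, 16) (N = Mul(Rational(1, 8), Pow(-2, -1)) = Mul(Rational(1, 8), Rational(-1, 2)) = Rational(-1, 16) ≈ -0.062500)
Function('p')(L, V) = Rational(5, 16) (Function('p')(L, V) = Mul(-5, Rational(-1, 16)) = Rational(5, 16))
m = Rational(155039549, 62921786) (m = Add(Mul(15495, Rational(-1, 12602)), Mul(-36884, Rational(-1, 9986))) = Add(Rational(-15495, 12602), Rational(18442, 4993)) = Rational(155039549, 62921786) ≈ 2.4640)
Pow(Add(m, Mul(-85, Function('p')(26, -3))), -1) = Pow(Add(Rational(155039549, 62921786), Mul(-85, Rational(5, 16))), -1) = Pow(Add(Rational(155039549, 62921786), Rational(-425, 16)), -1) = Pow(Rational(-12130563133, 503374288), -1) = Rational(-503374288, 12130563133)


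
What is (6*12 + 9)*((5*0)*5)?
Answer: 0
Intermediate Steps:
(6*12 + 9)*((5*0)*5) = (72 + 9)*(0*5) = 81*0 = 0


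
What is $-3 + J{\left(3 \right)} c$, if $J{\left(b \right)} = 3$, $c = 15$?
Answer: $42$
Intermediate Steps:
$-3 + J{\left(3 \right)} c = -3 + 3 \cdot 15 = -3 + 45 = 42$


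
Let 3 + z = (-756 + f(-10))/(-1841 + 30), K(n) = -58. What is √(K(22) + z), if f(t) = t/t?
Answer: 2*I*√49673919/1811 ≈ 7.7835*I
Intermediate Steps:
f(t) = 1
z = -4678/1811 (z = -3 + (-756 + 1)/(-1841 + 30) = -3 - 755/(-1811) = -3 - 755*(-1/1811) = -3 + 755/1811 = -4678/1811 ≈ -2.5831)
√(K(22) + z) = √(-58 - 4678/1811) = √(-109716/1811) = 2*I*√49673919/1811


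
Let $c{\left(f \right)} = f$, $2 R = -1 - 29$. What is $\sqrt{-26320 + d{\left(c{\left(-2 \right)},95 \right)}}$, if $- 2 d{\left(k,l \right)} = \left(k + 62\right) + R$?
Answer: $\frac{i \sqrt{105370}}{2} \approx 162.3 i$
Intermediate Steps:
$R = -15$ ($R = \frac{-1 - 29}{2} = \frac{1}{2} \left(-30\right) = -15$)
$d{\left(k,l \right)} = - \frac{47}{2} - \frac{k}{2}$ ($d{\left(k,l \right)} = - \frac{\left(k + 62\right) - 15}{2} = - \frac{\left(62 + k\right) - 15}{2} = - \frac{47 + k}{2} = - \frac{47}{2} - \frac{k}{2}$)
$\sqrt{-26320 + d{\left(c{\left(-2 \right)},95 \right)}} = \sqrt{-26320 - \frac{45}{2}} = \sqrt{- \frac{52685}{2}} = \frac{i \sqrt{105370}}{2}$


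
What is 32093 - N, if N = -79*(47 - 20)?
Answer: 34226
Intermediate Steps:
N = -2133 (N = -79*27 = -2133)
32093 - N = 32093 - 1*(-2133) = 32093 + 2133 = 34226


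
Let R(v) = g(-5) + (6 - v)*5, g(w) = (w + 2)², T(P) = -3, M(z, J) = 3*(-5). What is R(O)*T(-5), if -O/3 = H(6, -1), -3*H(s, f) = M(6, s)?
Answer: -342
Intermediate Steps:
M(z, J) = -15
H(s, f) = 5 (H(s, f) = -⅓*(-15) = 5)
O = -15 (O = -3*5 = -15)
g(w) = (2 + w)²
R(v) = 39 - 5*v (R(v) = (2 - 5)² + (6 - v)*5 = (-3)² + (30 - 5*v) = 9 + (30 - 5*v) = 39 - 5*v)
R(O)*T(-5) = (39 - 5*(-15))*(-3) = (39 + 75)*(-3) = 114*(-3) = -342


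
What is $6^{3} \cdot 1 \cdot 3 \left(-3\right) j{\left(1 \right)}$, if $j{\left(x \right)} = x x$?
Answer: $-1944$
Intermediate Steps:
$j{\left(x \right)} = x^{2}$
$6^{3} \cdot 1 \cdot 3 \left(-3\right) j{\left(1 \right)} = 6^{3} \cdot 1 \cdot 3 \left(-3\right) 1^{2} = 216 \cdot 3 \left(-3\right) 1 = 216 \left(-9\right) 1 = \left(-1944\right) 1 = -1944$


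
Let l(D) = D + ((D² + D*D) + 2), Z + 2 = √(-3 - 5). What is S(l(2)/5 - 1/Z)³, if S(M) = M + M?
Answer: (-75835*I + 32904*√2)/(125*(√2 - 5*I)) ≈ 131.85 + 37.161*I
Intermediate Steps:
Z = -2 + 2*I*√2 (Z = -2 + √(-3 - 5) = -2 + √(-8) = -2 + 2*I*√2 ≈ -2.0 + 2.8284*I)
l(D) = 2 + D + 2*D² (l(D) = D + ((D² + D²) + 2) = D + (2*D² + 2) = D + (2 + 2*D²) = 2 + D + 2*D²)
S(M) = 2*M
S(l(2)/5 - 1/Z)³ = (2*((2 + 2 + 2*2²)/5 - 1/(-2 + 2*I*√2)))³ = (2*((2 + 2 + 2*4)*(⅕) - 1/(-2 + 2*I*√2)))³ = (2*((2 + 2 + 8)*(⅕) - 1/(-2 + 2*I*√2)))³ = (2*(12*(⅕) - 1/(-2 + 2*I*√2)))³ = (2*(12/5 - 1/(-2 + 2*I*√2)))³ = (24/5 - 2/(-2 + 2*I*√2))³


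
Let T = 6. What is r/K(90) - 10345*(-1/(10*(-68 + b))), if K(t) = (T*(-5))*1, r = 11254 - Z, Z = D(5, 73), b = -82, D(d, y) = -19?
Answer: -114799/300 ≈ -382.66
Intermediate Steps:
Z = -19
r = 11273 (r = 11254 - 1*(-19) = 11254 + 19 = 11273)
K(t) = -30 (K(t) = (6*(-5))*1 = -30*1 = -30)
r/K(90) - 10345*(-1/(10*(-68 + b))) = 11273/(-30) - 10345*(-1/(10*(-68 - 82))) = 11273*(-1/30) - 10345/((-10*(-150))) = -11273/30 - 10345/1500 = -11273/30 - 10345*1/1500 = -11273/30 - 2069/300 = -114799/300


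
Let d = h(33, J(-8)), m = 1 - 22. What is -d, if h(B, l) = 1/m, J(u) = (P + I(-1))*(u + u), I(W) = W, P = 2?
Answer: 1/21 ≈ 0.047619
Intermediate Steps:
m = -21
J(u) = 2*u (J(u) = (2 - 1)*(u + u) = 1*(2*u) = 2*u)
h(B, l) = -1/21 (h(B, l) = 1/(-21) = -1/21)
d = -1/21 ≈ -0.047619
-d = -1*(-1/21) = 1/21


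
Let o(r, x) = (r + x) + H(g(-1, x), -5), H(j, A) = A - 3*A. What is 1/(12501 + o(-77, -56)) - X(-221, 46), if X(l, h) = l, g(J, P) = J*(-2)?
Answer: 2735539/12378 ≈ 221.00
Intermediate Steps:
g(J, P) = -2*J
H(j, A) = -2*A
o(r, x) = 10 + r + x (o(r, x) = (r + x) - 2*(-5) = (r + x) + 10 = 10 + r + x)
1/(12501 + o(-77, -56)) - X(-221, 46) = 1/(12501 + (10 - 77 - 56)) - 1*(-221) = 1/(12501 - 123) + 221 = 1/12378 + 221 = 2735539/12378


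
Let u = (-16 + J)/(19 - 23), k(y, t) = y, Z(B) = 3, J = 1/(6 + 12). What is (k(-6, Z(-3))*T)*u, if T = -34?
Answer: 4879/6 ≈ 813.17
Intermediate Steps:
J = 1/18 ≈ 0.055556
u = 287/72 (u = (-16 + 1/18)/(19 - 23) = -287/18/(-4) = -287/18*(-1/4) = 287/72 ≈ 3.9861)
(k(-6, Z(-3))*T)*u = -6*(-34)*(287/72) = 204*(287/72) = 4879/6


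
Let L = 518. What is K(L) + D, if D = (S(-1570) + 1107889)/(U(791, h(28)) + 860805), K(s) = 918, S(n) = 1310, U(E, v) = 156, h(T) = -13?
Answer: 263823799/286987 ≈ 919.29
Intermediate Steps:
D = 369733/286987 (D = (1310 + 1107889)/(156 + 860805) = 1109199/860961 = 1109199*(1/860961) = 369733/286987 ≈ 1.2883)
K(L) + D = 918 + 369733/286987 = 263823799/286987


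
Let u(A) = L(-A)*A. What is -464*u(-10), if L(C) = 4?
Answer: 18560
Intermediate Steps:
u(A) = 4*A
-464*u(-10) = -1856*(-10) = -464*(-40) = 18560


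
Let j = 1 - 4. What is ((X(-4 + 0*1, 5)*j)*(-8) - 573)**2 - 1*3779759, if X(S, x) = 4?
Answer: -3552230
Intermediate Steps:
j = -3
((X(-4 + 0*1, 5)*j)*(-8) - 573)**2 - 1*3779759 = ((4*(-3))*(-8) - 573)**2 - 1*3779759 = (-12*(-8) - 573)**2 - 3779759 = (96 - 573)**2 - 3779759 = (-477)**2 - 3779759 = 227529 - 3779759 = -3552230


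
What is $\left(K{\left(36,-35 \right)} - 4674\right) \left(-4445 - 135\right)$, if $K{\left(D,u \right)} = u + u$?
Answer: $21727520$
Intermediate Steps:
$K{\left(D,u \right)} = 2 u$
$\left(K{\left(36,-35 \right)} - 4674\right) \left(-4445 - 135\right) = \left(2 \left(-35\right) - 4674\right) \left(-4445 - 135\right) = \left(-70 - 4674\right) \left(-4580\right) = \left(-4744\right) \left(-4580\right) = 21727520$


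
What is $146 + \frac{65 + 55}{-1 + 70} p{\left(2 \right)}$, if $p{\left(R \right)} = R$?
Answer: $\frac{3438}{23} \approx 149.48$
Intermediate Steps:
$146 + \frac{65 + 55}{-1 + 70} p{\left(2 \right)} = 146 + \frac{65 + 55}{-1 + 70} \cdot 2 = 146 + \frac{120}{69} \cdot 2 = 146 + 120 \cdot \frac{1}{69} \cdot 2 = 146 + \frac{40}{23} \cdot 2 = 146 + \frac{80}{23} = \frac{3438}{23}$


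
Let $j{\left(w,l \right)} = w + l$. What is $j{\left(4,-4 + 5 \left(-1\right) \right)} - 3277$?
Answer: $-3282$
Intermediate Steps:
$j{\left(w,l \right)} = l + w$
$j{\left(4,-4 + 5 \left(-1\right) \right)} - 3277 = \left(\left(-4 + 5 \left(-1\right)\right) + 4\right) - 3277 = \left(\left(-4 - 5\right) + 4\right) - 3277 = \left(-9 + 4\right) - 3277 = -5 - 3277 = -3282$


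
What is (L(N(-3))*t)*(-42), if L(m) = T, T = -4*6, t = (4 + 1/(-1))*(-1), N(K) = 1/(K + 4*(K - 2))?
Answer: -3024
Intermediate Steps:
N(K) = 1/(-8 + 5*K) (N(K) = 1/(K + 4*(-2 + K)) = 1/(K + (-8 + 4*K)) = 1/(-8 + 5*K))
t = -3 (t = (4 - 1)*(-1) = 3*(-1) = -3)
T = -24
L(m) = -24
(L(N(-3))*t)*(-42) = -24*(-3)*(-42) = 72*(-42) = -3024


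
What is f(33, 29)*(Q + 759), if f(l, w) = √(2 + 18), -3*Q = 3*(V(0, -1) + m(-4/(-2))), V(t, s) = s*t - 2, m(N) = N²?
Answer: 1514*√5 ≈ 3385.4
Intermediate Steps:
V(t, s) = -2 + s*t
Q = -2 (Q = -((-2 - 1*0) + (-4/(-2))²) = -((-2 + 0) + (-4*(-½))²) = -(-2 + 2²) = -(-2 + 4) = -2 ≈ -2.0000)
f(l, w) = 2*√5 (f(l, w) = √20 = 2*√5)
f(33, 29)*(Q + 759) = (2*√5)*(-2 + 759) = (2*√5)*757 = 1514*√5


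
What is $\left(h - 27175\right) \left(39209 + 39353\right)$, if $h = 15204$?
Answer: $-940465702$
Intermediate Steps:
$\left(h - 27175\right) \left(39209 + 39353\right) = \left(15204 - 27175\right) \left(39209 + 39353\right) = \left(-11971\right) 78562 = -940465702$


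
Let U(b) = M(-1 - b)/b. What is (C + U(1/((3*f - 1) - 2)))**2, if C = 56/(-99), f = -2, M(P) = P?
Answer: 541696/9801 ≈ 55.269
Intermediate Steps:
U(b) = (-1 - b)/b
C = -56/99 (C = 56*(-1/99) = -56/99 ≈ -0.56566)
(C + U(1/((3*f - 1) - 2)))**2 = (-56/99 + (-1 - 1/((3*(-2) - 1) - 2))/(1/((3*(-2) - 1) - 2)))**2 = (-56/99 + (-1 - 1/((-6 - 1) - 2))/(1/((-6 - 1) - 2)))**2 = (-56/99 + (-1 - 1/(-7 - 2))/(1/(-7 - 2)))**2 = (-56/99 + (-1 - 1/(-9))/(1/(-9)))**2 = (-56/99 + (-1 - 1*(-1/9))/(-1/9))**2 = (-56/99 - 9*(-1 + 1/9))**2 = (-56/99 - 9*(-8/9))**2 = (-56/99 + 8)**2 = (736/99)**2 = 541696/9801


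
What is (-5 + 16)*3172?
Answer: 34892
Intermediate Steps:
(-5 + 16)*3172 = 11*3172 = 34892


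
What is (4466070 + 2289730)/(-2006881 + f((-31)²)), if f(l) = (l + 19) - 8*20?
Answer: -6755800/2006061 ≈ -3.3677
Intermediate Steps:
f(l) = -141 + l (f(l) = (19 + l) - 160 = -141 + l)
(4466070 + 2289730)/(-2006881 + f((-31)²)) = (4466070 + 2289730)/(-2006881 + (-141 + (-31)²)) = 6755800/(-2006881 + (-141 + 961)) = 6755800/(-2006881 + 820) = 6755800/(-2006061) = 6755800*(-1/2006061) = -6755800/2006061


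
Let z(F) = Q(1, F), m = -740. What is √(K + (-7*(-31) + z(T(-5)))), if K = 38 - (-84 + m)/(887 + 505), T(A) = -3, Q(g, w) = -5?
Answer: √7586922/174 ≈ 15.830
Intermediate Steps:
z(F) = -5
K = 6715/174 (K = 38 - (-84 - 740)/(887 + 505) = 38 - (-824)/1392 = 38 - 1*(-103/174) = 38 + 103/174 = 6715/174 ≈ 38.592)
√(K + (-7*(-31) + z(T(-5)))) = √(6715/174 + (-7*(-31) - 5)) = √(6715/174 + (217 - 5)) = √(6715/174 + 212) = √(43603/174) = √7586922/174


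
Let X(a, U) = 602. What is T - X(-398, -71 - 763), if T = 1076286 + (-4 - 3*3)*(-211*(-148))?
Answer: 669720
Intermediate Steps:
T = 670322 (T = 1076286 + (-4 - 9)*31228 = 1076286 - 13*31228 = 1076286 - 405964 = 670322)
T - X(-398, -71 - 763) = 670322 - 1*602 = 670322 - 602 = 669720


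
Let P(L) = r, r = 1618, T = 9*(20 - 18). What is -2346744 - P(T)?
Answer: -2348362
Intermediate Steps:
T = 18 (T = 9*2 = 18)
P(L) = 1618
-2346744 - P(T) = -2346744 - 1*1618 = -2346744 - 1618 = -2348362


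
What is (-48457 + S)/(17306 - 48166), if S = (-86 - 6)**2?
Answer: 39993/30860 ≈ 1.2959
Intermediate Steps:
S = 8464 (S = (-92)**2 = 8464)
(-48457 + S)/(17306 - 48166) = (-48457 + 8464)/(17306 - 48166) = -39993/(-30860) = -39993*(-1/30860) = 39993/30860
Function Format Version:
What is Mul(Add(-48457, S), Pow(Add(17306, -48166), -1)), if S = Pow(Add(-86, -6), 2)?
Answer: Rational(39993, 30860) ≈ 1.2959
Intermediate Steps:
S = 8464 (S = Pow(-92, 2) = 8464)
Mul(Add(-48457, S), Pow(Add(17306, -48166), -1)) = Mul(Add(-48457, 8464), Pow(Add(17306, -48166), -1)) = Mul(-39993, Pow(-30860, -1)) = Mul(-39993, Rational(-1, 30860)) = Rational(39993, 30860)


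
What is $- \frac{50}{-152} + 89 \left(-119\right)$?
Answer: $- \frac{804891}{76} \approx -10591.0$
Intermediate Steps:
$- \frac{50}{-152} + 89 \left(-119\right) = \left(-50\right) \left(- \frac{1}{152}\right) - 10591 = \frac{25}{76} - 10591 = - \frac{804891}{76}$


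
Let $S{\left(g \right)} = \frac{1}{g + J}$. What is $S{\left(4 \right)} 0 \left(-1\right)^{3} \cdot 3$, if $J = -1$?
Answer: $0$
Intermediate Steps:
$S{\left(g \right)} = \frac{1}{-1 + g}$ ($S{\left(g \right)} = \frac{1}{g - 1} = \frac{1}{-1 + g}$)
$S{\left(4 \right)} 0 \left(-1\right)^{3} \cdot 3 = \frac{0 \left(-1\right)^{3} \cdot 3}{-1 + 4} = \frac{0 \left(-1\right) 3}{3} = \frac{0 \cdot 3}{3} = \frac{1}{3} \cdot 0 = 0$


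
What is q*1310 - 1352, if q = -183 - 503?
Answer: -900012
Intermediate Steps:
q = -686
q*1310 - 1352 = -686*1310 - 1352 = -898660 - 1352 = -900012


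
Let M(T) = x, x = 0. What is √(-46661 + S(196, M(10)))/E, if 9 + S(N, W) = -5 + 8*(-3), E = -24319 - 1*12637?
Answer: -I*√46699/36956 ≈ -0.0058475*I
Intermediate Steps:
E = -36956 (E = -24319 - 12637 = -36956)
M(T) = 0
S(N, W) = -38 (S(N, W) = -9 + (-5 + 8*(-3)) = -9 + (-5 - 24) = -9 - 29 = -38)
√(-46661 + S(196, M(10)))/E = √(-46661 - 38)/(-36956) = √(-46699)*(-1/36956) = (I*√46699)*(-1/36956) = -I*√46699/36956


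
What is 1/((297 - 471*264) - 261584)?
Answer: -1/385631 ≈ -2.5932e-6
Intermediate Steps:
1/((297 - 471*264) - 261584) = 1/((297 - 124344) - 261584) = 1/(-124047 - 261584) = 1/(-385631) = -1/385631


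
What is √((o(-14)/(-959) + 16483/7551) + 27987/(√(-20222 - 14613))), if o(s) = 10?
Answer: √(15359868400179256773575 - 5680359314093923750305*I*√34835)/84084827505 ≈ 8.7218 - 8.5963*I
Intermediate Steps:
√((o(-14)/(-959) + 16483/7551) + 27987/(√(-20222 - 14613))) = √((10/(-959) + 16483/7551) + 27987/(√(-20222 - 14613))) = √((10*(-1/959) + 16483*(1/7551)) + 27987/(√(-34835))) = √((-10/959 + 16483/7551) + 27987/((I*√34835))) = √(15731687/7241409 + 27987*(-I*√34835/34835)) = √(15731687/7241409 - 27987*I*√34835/34835)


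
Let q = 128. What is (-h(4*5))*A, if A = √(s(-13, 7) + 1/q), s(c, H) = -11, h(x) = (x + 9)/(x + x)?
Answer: -29*I*√2814/640 ≈ -2.4037*I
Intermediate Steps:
h(x) = (9 + x)/(2*x) (h(x) = (9 + x)/((2*x)) = (9 + x)*(1/(2*x)) = (9 + x)/(2*x))
A = I*√2814/16 (A = √(-11 + 1/128) = √(-1407/128) = I*√2814/16 ≈ 3.3154*I)
(-h(4*5))*A = (-(9 + 4*5)/(2*(4*5)))*(I*√2814/16) = (-(9 + 20)/(2*20))*(I*√2814/16) = (-29/(2*20))*(I*√2814/16) = (-1*29/40)*(I*√2814/16) = -29*I*√2814/640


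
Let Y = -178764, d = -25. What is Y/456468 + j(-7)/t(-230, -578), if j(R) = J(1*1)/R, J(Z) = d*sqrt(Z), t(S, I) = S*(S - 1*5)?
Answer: -225413159/575682226 ≈ -0.39156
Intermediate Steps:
t(S, I) = S*(-5 + S) (t(S, I) = S*(S - 5) = S*(-5 + S))
J(Z) = -25*sqrt(Z)
j(R) = -25/R (j(R) = (-25*sqrt(1*1))/R = (-25*sqrt(1))/R = (-25*1)/R = -25/R)
Y/456468 + j(-7)/t(-230, -578) = -178764/456468 + (-25/(-7))/((-230*(-5 - 230))) = -178764*1/456468 + (-25*(-1/7))/((-230*(-235))) = -14897/38039 + (25/7)/54050 = -14897/38039 + (25/7)*(1/54050) = -14897/38039 + 1/15134 = -225413159/575682226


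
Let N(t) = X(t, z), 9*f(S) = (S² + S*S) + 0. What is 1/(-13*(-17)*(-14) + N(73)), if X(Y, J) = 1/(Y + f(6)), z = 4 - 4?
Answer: -81/250613 ≈ -0.00032321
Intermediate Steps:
z = 0
f(S) = 2*S²/9 (f(S) = ((S² + S*S) + 0)/9 = ((S² + S²) + 0)/9 = (2*S² + 0)/9 = (2*S²)/9 = 2*S²/9)
X(Y, J) = 1/(8 + Y) (X(Y, J) = 1/(Y + (2/9)*6²) = 1/(Y + (2/9)*36) = 1/(Y + 8) = 1/(8 + Y))
N(t) = 1/(8 + t)
1/(-13*(-17)*(-14) + N(73)) = 1/(-13*(-17)*(-14) + 1/(8 + 73)) = 1/(221*(-14) + 1/81) = 1/(-3094 + 1/81) = 1/(-250613/81) = -81/250613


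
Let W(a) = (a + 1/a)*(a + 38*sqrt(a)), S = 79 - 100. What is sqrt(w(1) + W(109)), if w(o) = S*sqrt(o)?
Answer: sqrt(140920541 + 49215244*sqrt(109))/109 ≈ 234.75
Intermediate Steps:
S = -21
w(o) = -21*sqrt(o)
sqrt(w(1) + W(109)) = sqrt(-21*sqrt(1) + (1 + 109**2 + 38/sqrt(109) + 38*109**(3/2))) = sqrt(-21*1 + (1 + 11881 + 38*(sqrt(109)/109) + 38*(109*sqrt(109)))) = sqrt(-21 + (1 + 11881 + 38*sqrt(109)/109 + 4142*sqrt(109))) = sqrt(-21 + (11882 + 451516*sqrt(109)/109)) = sqrt(11861 + 451516*sqrt(109)/109)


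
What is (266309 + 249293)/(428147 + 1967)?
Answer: 257801/215057 ≈ 1.1988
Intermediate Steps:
(266309 + 249293)/(428147 + 1967) = 515602/430114 = 515602*(1/430114) = 257801/215057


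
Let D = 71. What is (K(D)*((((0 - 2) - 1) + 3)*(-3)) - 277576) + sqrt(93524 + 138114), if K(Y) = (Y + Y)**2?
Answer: -277576 + sqrt(231638) ≈ -2.7709e+5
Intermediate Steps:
K(Y) = 4*Y**2 (K(Y) = (2*Y)**2 = 4*Y**2)
(K(D)*((((0 - 2) - 1) + 3)*(-3)) - 277576) + sqrt(93524 + 138114) = ((4*71**2)*((((0 - 2) - 1) + 3)*(-3)) - 277576) + sqrt(93524 + 138114) = ((4*5041)*(((-2 - 1) + 3)*(-3)) - 277576) + sqrt(231638) = (20164*((-3 + 3)*(-3)) - 277576) + sqrt(231638) = (20164*(0*(-3)) - 277576) + sqrt(231638) = (20164*0 - 277576) + sqrt(231638) = (0 - 277576) + sqrt(231638) = -277576 + sqrt(231638)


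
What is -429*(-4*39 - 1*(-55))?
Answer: 43329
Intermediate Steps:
-429*(-4*39 - 1*(-55)) = -429*(-156 + 55) = -429*(-101) = 43329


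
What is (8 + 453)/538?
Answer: 461/538 ≈ 0.85688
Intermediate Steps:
(8 + 453)/538 = 461*(1/538) = 461/538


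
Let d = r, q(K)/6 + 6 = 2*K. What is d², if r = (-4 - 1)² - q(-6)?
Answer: 17689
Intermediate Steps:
q(K) = -36 + 12*K (q(K) = -36 + 6*(2*K) = -36 + 12*K)
r = 133 (r = (-4 - 1)² - (-36 + 12*(-6)) = (-5)² - (-36 - 72) = 25 - 1*(-108) = 25 + 108 = 133)
d = 133
d² = 133² = 17689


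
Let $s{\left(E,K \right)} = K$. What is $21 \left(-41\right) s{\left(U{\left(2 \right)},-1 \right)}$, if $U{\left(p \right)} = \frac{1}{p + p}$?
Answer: $861$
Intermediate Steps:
$U{\left(p \right)} = \frac{1}{2 p}$
$21 \left(-41\right) s{\left(U{\left(2 \right)},-1 \right)} = 21 \left(-41\right) \left(-1\right) = \left(-861\right) \left(-1\right) = 861$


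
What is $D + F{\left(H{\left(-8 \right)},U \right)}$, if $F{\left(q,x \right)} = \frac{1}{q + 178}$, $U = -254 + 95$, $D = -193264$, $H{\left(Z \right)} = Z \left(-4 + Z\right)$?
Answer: $- \frac{52954335}{274} \approx -1.9326 \cdot 10^{5}$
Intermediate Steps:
$U = -159$
$F{\left(q,x \right)} = \frac{1}{178 + q}$
$D + F{\left(H{\left(-8 \right)},U \right)} = -193264 + \frac{1}{178 - 8 \left(-4 - 8\right)} = -193264 + \frac{1}{178 - -96} = -193264 + \frac{1}{178 + 96} = -193264 + \frac{1}{274} = - \frac{52954335}{274}$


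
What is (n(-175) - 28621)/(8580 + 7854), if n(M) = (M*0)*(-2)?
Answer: -28621/16434 ≈ -1.7416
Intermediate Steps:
n(M) = 0 (n(M) = 0*(-2) = 0)
(n(-175) - 28621)/(8580 + 7854) = (0 - 28621)/(8580 + 7854) = -28621/16434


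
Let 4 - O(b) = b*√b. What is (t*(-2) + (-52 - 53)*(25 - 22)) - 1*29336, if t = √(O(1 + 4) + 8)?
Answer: -29651 - 2*√(12 - 5*√5) ≈ -29653.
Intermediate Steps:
O(b) = 4 - b^(3/2) (O(b) = 4 - b*√b = 4 - b^(3/2))
t = √(12 - 5*√5) (t = √((4 - (1 + 4)^(3/2)) + 8) = √((4 - 5^(3/2)) + 8) = √((4 - 5*√5) + 8) = √(12 - 5*√5) ≈ 0.90535)
(t*(-2) + (-52 - 53)*(25 - 22)) - 1*29336 = (√(12 - 5*√5)*(-2) + (-52 - 53)*(25 - 22)) - 1*29336 = (-2*√(12 - 5*√5) - 105*3) - 29336 = (-2*√(12 - 5*√5) - 315) - 29336 = (-315 - 2*√(12 - 5*√5)) - 29336 = -29651 - 2*√(12 - 5*√5)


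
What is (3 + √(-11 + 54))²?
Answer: (3 + √43)² ≈ 91.345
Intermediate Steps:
(3 + √(-11 + 54))² = (3 + √43)²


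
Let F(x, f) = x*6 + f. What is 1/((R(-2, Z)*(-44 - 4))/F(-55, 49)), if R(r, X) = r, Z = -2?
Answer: -281/96 ≈ -2.9271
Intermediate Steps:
F(x, f) = f + 6*x (F(x, f) = 6*x + f = f + 6*x)
1/((R(-2, Z)*(-44 - 4))/F(-55, 49)) = 1/((-2*(-44 - 4))/(49 + 6*(-55))) = 1/((-2*(-48))/(49 - 330)) = 1/(96/(-281)) = 1/(96*(-1/281)) = 1/(-96/281) = -281/96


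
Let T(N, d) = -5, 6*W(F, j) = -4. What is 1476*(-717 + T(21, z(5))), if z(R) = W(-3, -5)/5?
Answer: -1065672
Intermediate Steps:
W(F, j) = -⅔ (W(F, j) = (⅙)*(-4) = -⅔)
z(R) = -2/15 (z(R) = -⅔/5 = -⅔*⅕ = -2/15)
1476*(-717 + T(21, z(5))) = 1476*(-717 - 5) = 1476*(-722) = -1065672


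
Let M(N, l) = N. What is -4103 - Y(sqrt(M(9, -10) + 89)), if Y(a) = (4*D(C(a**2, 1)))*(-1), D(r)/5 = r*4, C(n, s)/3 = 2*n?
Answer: 42937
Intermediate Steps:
C(n, s) = 6*n (C(n, s) = 3*(2*n) = 6*n)
D(r) = 20*r (D(r) = 5*(r*4) = 5*(4*r) = 20*r)
Y(a) = -480*a**2 (Y(a) = (4*(20*(6*a**2)))*(-1) = (4*(120*a**2))*(-1) = (480*a**2)*(-1) = -480*a**2)
-4103 - Y(sqrt(M(9, -10) + 89)) = -4103 - (-480)*(sqrt(9 + 89))**2 = -4103 - (-480)*(sqrt(98))**2 = -4103 - (-480)*(7*sqrt(2))**2 = -4103 - (-480)*98 = -4103 - 1*(-47040) = -4103 + 47040 = 42937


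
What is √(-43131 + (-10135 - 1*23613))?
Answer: I*√76879 ≈ 277.27*I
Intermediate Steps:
√(-43131 + (-10135 - 1*23613)) = √(-43131 + (-10135 - 23613)) = √(-43131 - 33748) = √(-76879) = I*√76879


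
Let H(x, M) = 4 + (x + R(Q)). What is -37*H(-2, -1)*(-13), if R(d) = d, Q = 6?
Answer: 3848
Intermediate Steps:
H(x, M) = 10 + x (H(x, M) = 4 + (x + 6) = 4 + (6 + x) = 10 + x)
-37*H(-2, -1)*(-13) = -37*(10 - 2)*(-13) = -37*8*(-13) = -296*(-13) = 3848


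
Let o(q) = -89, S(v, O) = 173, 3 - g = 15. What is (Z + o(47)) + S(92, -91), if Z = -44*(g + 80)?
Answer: -2908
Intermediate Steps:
g = -12 (g = 3 - 1*15 = 3 - 15 = -12)
Z = -2992 (Z = -44*(-12 + 80) = -44*68 = -2992)
(Z + o(47)) + S(92, -91) = (-2992 - 89) + 173 = -3081 + 173 = -2908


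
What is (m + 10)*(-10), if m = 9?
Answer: -190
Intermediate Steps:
(m + 10)*(-10) = (9 + 10)*(-10) = 19*(-10) = -190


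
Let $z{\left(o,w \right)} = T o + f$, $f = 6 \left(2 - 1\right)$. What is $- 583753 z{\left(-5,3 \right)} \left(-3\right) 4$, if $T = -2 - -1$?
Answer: $77055396$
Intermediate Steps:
$f = 6$ ($f = 6 \cdot 1 = 6$)
$T = -1$ ($T = -2 + 1 = -1$)
$z{\left(o,w \right)} = 6 - o$ ($z{\left(o,w \right)} = - o + 6 = 6 - o$)
$- 583753 z{\left(-5,3 \right)} \left(-3\right) 4 = - 583753 \left(6 - -5\right) \left(-3\right) 4 = - 583753 \left(6 + 5\right) \left(-3\right) 4 = - 583753 \cdot 11 \left(-3\right) 4 = - 583753 \left(\left(-33\right) 4\right) = \left(-583753\right) \left(-132\right) = 77055396$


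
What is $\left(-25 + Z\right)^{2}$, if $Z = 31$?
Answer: $36$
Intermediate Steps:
$\left(-25 + Z\right)^{2} = \left(-25 + 31\right)^{2} = 6^{2} = 36$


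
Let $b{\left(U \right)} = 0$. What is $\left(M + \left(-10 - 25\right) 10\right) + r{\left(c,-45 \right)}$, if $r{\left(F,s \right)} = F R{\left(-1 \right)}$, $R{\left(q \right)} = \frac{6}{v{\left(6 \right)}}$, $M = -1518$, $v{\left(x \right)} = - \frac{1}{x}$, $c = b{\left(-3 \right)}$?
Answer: $-1868$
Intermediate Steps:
$c = 0$
$R{\left(q \right)} = -36$ ($R{\left(q \right)} = \frac{6}{\left(-1\right) \frac{1}{6}} = \frac{6}{- \frac{1}{6}} = 6 \left(-6\right) = -36$)
$r{\left(F,s \right)} = - 36 F$ ($r{\left(F,s \right)} = F \left(-36\right) = - 36 F$)
$\left(M + \left(-10 - 25\right) 10\right) + r{\left(c,-45 \right)} = \left(-1518 + \left(-10 - 25\right) 10\right) - 0 = \left(-1518 - 350\right) + 0 = -1868 + 0 = -1868$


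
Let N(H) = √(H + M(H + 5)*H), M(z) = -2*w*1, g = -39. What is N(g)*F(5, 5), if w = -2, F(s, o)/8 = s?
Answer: 40*I*√195 ≈ 558.57*I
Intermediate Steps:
F(s, o) = 8*s
M(z) = 4 (M(z) = -2*(-2)*1 = 4*1 = 4)
N(H) = √5*√H (N(H) = √(H + 4*H) = √(5*H) = √5*√H)
N(g)*F(5, 5) = (√5*√(-39))*(8*5) = (√5*(I*√39))*40 = (I*√195)*40 = 40*I*√195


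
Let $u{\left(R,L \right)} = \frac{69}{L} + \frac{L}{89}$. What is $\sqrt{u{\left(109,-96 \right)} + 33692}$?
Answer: $\frac{\sqrt{17079046066}}{712} \approx 183.55$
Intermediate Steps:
$u{\left(R,L \right)} = \frac{69}{L} + \frac{L}{89}$ ($u{\left(R,L \right)} = \frac{69}{L} + L \frac{1}{89} = \frac{69}{L} + \frac{L}{89}$)
$\sqrt{u{\left(109,-96 \right)} + 33692} = \sqrt{\left(\frac{69}{-96} + \frac{1}{89} \left(-96\right)\right) + 33692} = \sqrt{\left(69 \left(- \frac{1}{96}\right) - \frac{96}{89}\right) + 33692} = \sqrt{\left(- \frac{23}{32} - \frac{96}{89}\right) + 33692} = \sqrt{- \frac{5119}{2848} + 33692} = \sqrt{\frac{95949697}{2848}} = \frac{\sqrt{17079046066}}{712}$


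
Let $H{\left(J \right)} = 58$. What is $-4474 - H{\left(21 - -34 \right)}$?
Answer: $-4532$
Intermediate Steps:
$-4474 - H{\left(21 - -34 \right)} = -4474 - 58 = -4532$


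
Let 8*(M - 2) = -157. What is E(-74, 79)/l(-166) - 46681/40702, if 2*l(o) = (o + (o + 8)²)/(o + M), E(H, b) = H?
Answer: -51457535/1009328196 ≈ -0.050982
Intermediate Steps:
M = -141/8 (M = 2 + (⅛)*(-157) = 2 - 157/8 = -141/8 ≈ -17.625)
l(o) = (o + (8 + o)²)/(2*(-141/8 + o)) (l(o) = ((o + (o + 8)²)/(o - 141/8))/2 = ((o + (8 + o)²)/(-141/8 + o))/2 = (o + (8 + o)²)/(2*(-141/8 + o)))
E(-74, 79)/l(-166) - 46681/40702 = -74*(-141 + 8*(-166))/(4*(-166 + (8 - 166)²)) - 46681/40702 = -74*(-141 - 1328)/(4*(-166 + (-158)²)) - 46681*1/40702 = -74*(-1469/(4*(-166 + 24964))) - 46681/40702 = -74/(4*(-1/1469)*24798) - 46681/40702 = -74/(-99192/1469) - 46681/40702 = -74*(-1469/99192) - 46681/40702 = 54353/49596 - 46681/40702 = -51457535/1009328196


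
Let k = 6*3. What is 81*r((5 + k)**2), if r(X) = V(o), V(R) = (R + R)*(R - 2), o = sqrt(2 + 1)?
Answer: 486 - 324*sqrt(3) ≈ -75.184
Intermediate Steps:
k = 18
o = sqrt(3) ≈ 1.7320
V(R) = 2*R*(-2 + R) (V(R) = (2*R)*(-2 + R) = 2*R*(-2 + R))
r(X) = 2*sqrt(3)*(-2 + sqrt(3))
81*r((5 + k)**2) = 81*(6 - 4*sqrt(3)) = 486 - 324*sqrt(3)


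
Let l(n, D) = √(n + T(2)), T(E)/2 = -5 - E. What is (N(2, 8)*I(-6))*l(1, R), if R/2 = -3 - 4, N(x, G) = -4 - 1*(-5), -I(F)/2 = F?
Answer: 12*I*√13 ≈ 43.267*I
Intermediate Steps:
I(F) = -2*F
N(x, G) = 1 (N(x, G) = -4 + 5 = 1)
T(E) = -10 - 2*E (T(E) = 2*(-5 - E) = -10 - 2*E)
R = -14 (R = 2*(-3 - 4) = 2*(-7) = -14)
l(n, D) = √(-14 + n) (l(n, D) = √(n + (-10 - 2*2)) = √(n + (-10 - 4)) = √(n - 14) = √(-14 + n))
(N(2, 8)*I(-6))*l(1, R) = (1*(-2*(-6)))*√(-14 + 1) = (1*12)*√(-13) = 12*(I*√13) = 12*I*√13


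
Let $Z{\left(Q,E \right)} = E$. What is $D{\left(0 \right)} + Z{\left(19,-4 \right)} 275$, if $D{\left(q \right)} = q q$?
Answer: $-1100$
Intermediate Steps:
$D{\left(q \right)} = q^{2}$
$D{\left(0 \right)} + Z{\left(19,-4 \right)} 275 = 0^{2} - 1100 = 0 - 1100 = -1100$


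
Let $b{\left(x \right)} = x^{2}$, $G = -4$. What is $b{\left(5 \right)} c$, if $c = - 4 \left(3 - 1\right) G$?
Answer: $800$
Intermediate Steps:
$c = 32$ ($c = - 4 \left(3 - 1\right) \left(-4\right) = \left(-4\right) 2 \left(-4\right) = \left(-8\right) \left(-4\right) = 32$)
$b{\left(5 \right)} c = 5^{2} \cdot 32 = 25 \cdot 32 = 800$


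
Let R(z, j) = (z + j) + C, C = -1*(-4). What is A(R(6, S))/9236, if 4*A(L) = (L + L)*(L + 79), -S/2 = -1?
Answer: 273/4618 ≈ 0.059116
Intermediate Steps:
S = 2 (S = -2*(-1) = 2)
C = 4
R(z, j) = 4 + j + z (R(z, j) = (z + j) + 4 = (j + z) + 4 = 4 + j + z)
A(L) = L*(79 + L)/2 (A(L) = ((L + L)*(L + 79))/4 = ((2*L)*(79 + L))/4 = (2*L*(79 + L))/4 = L*(79 + L)/2)
A(R(6, S))/9236 = ((4 + 2 + 6)*(79 + (4 + 2 + 6))/2)/9236 = ((½)*12*(79 + 12))*(1/9236) = ((½)*12*91)*(1/9236) = 546*(1/9236) = 273/4618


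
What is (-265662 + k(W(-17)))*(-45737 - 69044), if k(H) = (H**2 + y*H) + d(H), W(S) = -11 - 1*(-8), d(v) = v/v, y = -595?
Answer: 30286918127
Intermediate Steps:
d(v) = 1
W(S) = -3 (W(S) = -11 + 8 = -3)
k(H) = 1 + H**2 - 595*H (k(H) = (H**2 - 595*H) + 1 = 1 + H**2 - 595*H)
(-265662 + k(W(-17)))*(-45737 - 69044) = (-265662 + (1 + (-3)**2 - 595*(-3)))*(-45737 - 69044) = (-265662 + (1 + 9 + 1785))*(-114781) = (-265662 + 1795)*(-114781) = -263867*(-114781) = 30286918127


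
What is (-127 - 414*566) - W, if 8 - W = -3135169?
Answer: -3369628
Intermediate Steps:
W = 3135177 (W = 8 - 1*(-3135169) = 8 + 3135169 = 3135177)
(-127 - 414*566) - W = (-127 - 414*566) - 1*3135177 = (-127 - 234324) - 3135177 = -234451 - 3135177 = -3369628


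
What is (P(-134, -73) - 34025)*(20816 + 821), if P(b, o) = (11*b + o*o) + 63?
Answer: -651425159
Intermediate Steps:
P(b, o) = 63 + o**2 + 11*b (P(b, o) = (11*b + o**2) + 63 = (o**2 + 11*b) + 63 = 63 + o**2 + 11*b)
(P(-134, -73) - 34025)*(20816 + 821) = ((63 + (-73)**2 + 11*(-134)) - 34025)*(20816 + 821) = ((63 + 5329 - 1474) - 34025)*21637 = (3918 - 34025)*21637 = -30107*21637 = -651425159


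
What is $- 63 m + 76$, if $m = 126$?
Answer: $-7862$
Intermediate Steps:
$- 63 m + 76 = \left(-63\right) 126 + 76 = -7938 + 76 = -7862$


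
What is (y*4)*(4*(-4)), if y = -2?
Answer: 128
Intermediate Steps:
(y*4)*(4*(-4)) = (-2*4)*(4*(-4)) = -8*(-16) = 128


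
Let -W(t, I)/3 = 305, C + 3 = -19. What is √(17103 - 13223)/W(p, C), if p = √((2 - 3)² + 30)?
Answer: -2*√970/915 ≈ -0.068076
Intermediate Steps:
C = -22 (C = -3 - 19 = -22)
p = √31 (p = √((-1)² + 30) = √(1 + 30) = √31 ≈ 5.5678)
W(t, I) = -915 (W(t, I) = -3*305 = -915)
√(17103 - 13223)/W(p, C) = √(17103 - 13223)/(-915) = √3880*(-1/915) = (2*√970)*(-1/915) = -2*√970/915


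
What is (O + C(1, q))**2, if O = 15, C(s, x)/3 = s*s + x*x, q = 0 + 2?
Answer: 900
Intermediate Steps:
q = 2
C(s, x) = 3*s**2 + 3*x**2 (C(s, x) = 3*(s*s + x*x) = 3*(s**2 + x**2) = 3*s**2 + 3*x**2)
(O + C(1, q))**2 = (15 + (3*1**2 + 3*2**2))**2 = (15 + (3*1 + 3*4))**2 = (15 + (3 + 12))**2 = (15 + 15)**2 = 30**2 = 900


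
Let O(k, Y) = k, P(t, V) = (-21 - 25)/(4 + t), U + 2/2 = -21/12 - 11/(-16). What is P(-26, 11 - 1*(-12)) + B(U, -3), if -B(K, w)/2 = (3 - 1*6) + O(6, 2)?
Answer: -43/11 ≈ -3.9091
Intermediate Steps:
U = -33/16 (U = -1 + (-21/12 - 11/(-16)) = -1 + (-21*1/12 - 11*(-1/16)) = -1 + (-7/4 + 11/16) = -1 - 17/16 = -33/16 ≈ -2.0625)
P(t, V) = -46/(4 + t)
B(K, w) = -6 (B(K, w) = -2*((3 - 1*6) + 6) = -2*((3 - 6) + 6) = -2*(-3 + 6) = -2*3 = -6)
P(-26, 11 - 1*(-12)) + B(U, -3) = -46/(4 - 26) - 6 = -46/(-22) - 6 = -46*(-1/22) - 6 = 23/11 - 6 = -43/11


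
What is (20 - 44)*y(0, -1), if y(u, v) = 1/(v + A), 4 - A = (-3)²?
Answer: 4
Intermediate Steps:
A = -5 (A = 4 - 1*(-3)² = 4 - 1*9 = 4 - 9 = -5)
y(u, v) = 1/(-5 + v) (y(u, v) = 1/(v - 5) = 1/(-5 + v))
(20 - 44)*y(0, -1) = (20 - 44)/(-5 - 1) = -24/(-6) = -24*(-⅙) = 4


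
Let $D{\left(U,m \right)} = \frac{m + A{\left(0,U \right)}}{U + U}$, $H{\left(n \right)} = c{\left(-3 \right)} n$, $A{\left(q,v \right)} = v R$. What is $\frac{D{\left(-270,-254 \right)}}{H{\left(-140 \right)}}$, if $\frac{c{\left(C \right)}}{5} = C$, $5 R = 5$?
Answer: $\frac{131}{283500} \approx 0.00046208$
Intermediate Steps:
$R = 1$ ($R = \frac{1}{5} \cdot 5 = 1$)
$c{\left(C \right)} = 5 C$
$A{\left(q,v \right)} = v$ ($A{\left(q,v \right)} = v 1 = v$)
$H{\left(n \right)} = - 15 n$ ($H{\left(n \right)} = 5 \left(-3\right) n = - 15 n$)
$D{\left(U,m \right)} = \frac{U + m}{2 U}$ ($D{\left(U,m \right)} = \frac{m + U}{U + U} = \frac{U + m}{2 U}$)
$\frac{D{\left(-270,-254 \right)}}{H{\left(-140 \right)}} = \frac{\frac{1}{2} \frac{1}{-270} \left(-270 - 254\right)}{\left(-15\right) \left(-140\right)} = \frac{\frac{1}{2} \left(- \frac{1}{270}\right) \left(-524\right)}{2100} = \frac{131}{135} \cdot \frac{1}{2100} = \frac{131}{283500}$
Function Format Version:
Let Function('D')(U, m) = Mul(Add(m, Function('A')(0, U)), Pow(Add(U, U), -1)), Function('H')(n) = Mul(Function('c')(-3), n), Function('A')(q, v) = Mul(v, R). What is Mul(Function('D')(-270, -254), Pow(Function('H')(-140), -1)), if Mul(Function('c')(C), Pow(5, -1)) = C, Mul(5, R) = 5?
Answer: Rational(131, 283500) ≈ 0.00046208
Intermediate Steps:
R = 1 (R = Mul(Rational(1, 5), 5) = 1)
Function('c')(C) = Mul(5, C)
Function('A')(q, v) = v (Function('A')(q, v) = Mul(v, 1) = v)
Function('H')(n) = Mul(-15, n) (Function('H')(n) = Mul(Mul(5, -3), n) = Mul(-15, n))
Function('D')(U, m) = Mul(Rational(1, 2), Pow(U, -1), Add(U, m)) (Function('D')(U, m) = Mul(Add(m, U), Pow(Add(U, U), -1)) = Mul(Add(U, m), Pow(Mul(2, U), -1)) = Mul(Add(U, m), Mul(Rational(1, 2), Pow(U, -1))) = Mul(Rational(1, 2), Pow(U, -1), Add(U, m)))
Mul(Function('D')(-270, -254), Pow(Function('H')(-140), -1)) = Mul(Mul(Rational(1, 2), Pow(-270, -1), Add(-270, -254)), Pow(Mul(-15, -140), -1)) = Mul(Mul(Rational(1, 2), Rational(-1, 270), -524), Pow(2100, -1)) = Mul(Rational(131, 135), Rational(1, 2100)) = Rational(131, 283500)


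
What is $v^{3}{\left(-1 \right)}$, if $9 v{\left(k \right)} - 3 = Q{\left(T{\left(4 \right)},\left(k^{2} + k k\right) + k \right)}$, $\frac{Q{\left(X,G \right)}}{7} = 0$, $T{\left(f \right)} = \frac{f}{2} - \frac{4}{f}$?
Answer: $\frac{1}{27} \approx 0.037037$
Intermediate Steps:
$T{\left(f \right)} = \frac{f}{2} - \frac{4}{f}$ ($T{\left(f \right)} = f \frac{1}{2} - \frac{4}{f} = \frac{f}{2} - \frac{4}{f}$)
$Q{\left(X,G \right)} = 0$ ($Q{\left(X,G \right)} = 7 \cdot 0 = 0$)
$v{\left(k \right)} = \frac{1}{3}$ ($v{\left(k \right)} = \frac{1}{3} + \frac{1}{9} \cdot 0 = \frac{1}{3} + 0 = \frac{1}{3}$)
$v^{3}{\left(-1 \right)} = \left(\frac{1}{3}\right)^{3} = \frac{1}{27}$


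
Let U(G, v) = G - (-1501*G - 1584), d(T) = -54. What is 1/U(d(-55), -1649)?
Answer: -1/79524 ≈ -1.2575e-5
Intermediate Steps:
U(G, v) = 1584 + 1502*G (U(G, v) = G - (-1584 - 1501*G) = G + (1584 + 1501*G) = 1584 + 1502*G)
1/U(d(-55), -1649) = 1/(1584 + 1502*(-54)) = 1/(1584 - 81108) = 1/(-79524) = -1/79524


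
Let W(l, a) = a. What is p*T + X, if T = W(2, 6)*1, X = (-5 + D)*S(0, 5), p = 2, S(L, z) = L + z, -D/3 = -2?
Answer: 17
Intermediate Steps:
D = 6 (D = -3*(-2) = 6)
X = 5 (X = (-5 + 6)*(0 + 5) = 1*5 = 5)
T = 6 (T = 6*1 = 6)
p*T + X = 2*6 + 5 = 12 + 5 = 17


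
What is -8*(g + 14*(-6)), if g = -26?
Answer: 880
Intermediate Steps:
-8*(g + 14*(-6)) = -8*(-26 + 14*(-6)) = -8*(-26 - 84) = -8*(-110) = 880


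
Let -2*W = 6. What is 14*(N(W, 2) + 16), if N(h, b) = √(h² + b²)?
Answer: 224 + 14*√13 ≈ 274.48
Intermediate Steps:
W = -3 (W = -½*6 = -3)
N(h, b) = √(b² + h²)
14*(N(W, 2) + 16) = 14*(√(2² + (-3)²) + 16) = 14*(√(4 + 9) + 16) = 14*(√13 + 16) = 14*(16 + √13) = 224 + 14*√13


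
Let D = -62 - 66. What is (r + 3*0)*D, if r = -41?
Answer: 5248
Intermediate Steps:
D = -128
(r + 3*0)*D = (-41 + 3*0)*(-128) = (-41 + 0)*(-128) = -41*(-128) = 5248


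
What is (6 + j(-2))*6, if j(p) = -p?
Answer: 48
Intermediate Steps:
(6 + j(-2))*6 = (6 - 1*(-2))*6 = (6 + 2)*6 = 8*6 = 48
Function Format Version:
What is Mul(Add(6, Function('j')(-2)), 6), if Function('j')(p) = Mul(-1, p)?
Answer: 48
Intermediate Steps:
Mul(Add(6, Function('j')(-2)), 6) = Mul(Add(6, Mul(-1, -2)), 6) = Mul(Add(6, 2), 6) = Mul(8, 6) = 48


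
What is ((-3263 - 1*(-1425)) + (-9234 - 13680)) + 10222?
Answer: -14530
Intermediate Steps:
((-3263 - 1*(-1425)) + (-9234 - 13680)) + 10222 = ((-3263 + 1425) - 22914) + 10222 = (-1838 - 22914) + 10222 = -24752 + 10222 = -14530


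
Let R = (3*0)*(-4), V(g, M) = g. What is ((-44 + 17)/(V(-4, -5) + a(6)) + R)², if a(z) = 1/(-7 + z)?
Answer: 729/25 ≈ 29.160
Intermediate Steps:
R = 0 (R = 0*(-4) = 0)
((-44 + 17)/(V(-4, -5) + a(6)) + R)² = ((-44 + 17)/(-4 + 1/(-7 + 6)) + 0)² = (-27/(-4 + 1/(-1)) + 0)² = (-27/(-4 - 1) + 0)² = (-27/(-5) + 0)² = (-27*(-⅕) + 0)² = (27/5 + 0)² = (27/5)² = 729/25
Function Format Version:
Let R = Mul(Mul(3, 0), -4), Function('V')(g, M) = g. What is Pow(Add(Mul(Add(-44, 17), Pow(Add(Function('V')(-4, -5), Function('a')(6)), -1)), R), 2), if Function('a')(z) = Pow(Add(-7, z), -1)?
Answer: Rational(729, 25) ≈ 29.160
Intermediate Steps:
R = 0 (R = Mul(0, -4) = 0)
Pow(Add(Mul(Add(-44, 17), Pow(Add(Function('V')(-4, -5), Function('a')(6)), -1)), R), 2) = Pow(Add(Mul(Add(-44, 17), Pow(Add(-4, Pow(Add(-7, 6), -1)), -1)), 0), 2) = Pow(Add(Mul(-27, Pow(Add(-4, Pow(-1, -1)), -1)), 0), 2) = Pow(Add(Mul(-27, Pow(Add(-4, -1), -1)), 0), 2) = Pow(Add(Mul(-27, Pow(-5, -1)), 0), 2) = Pow(Add(Mul(-27, Rational(-1, 5)), 0), 2) = Pow(Add(Rational(27, 5), 0), 2) = Pow(Rational(27, 5), 2) = Rational(729, 25)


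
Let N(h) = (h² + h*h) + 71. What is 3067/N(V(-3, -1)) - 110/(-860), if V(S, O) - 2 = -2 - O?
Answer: 264565/6278 ≈ 42.142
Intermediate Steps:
V(S, O) = -O (V(S, O) = 2 + (-2 - O) = -O)
N(h) = 71 + 2*h² (N(h) = (h² + h²) + 71 = 2*h² + 71 = 71 + 2*h²)
3067/N(V(-3, -1)) - 110/(-860) = 3067/(71 + 2*(-1*(-1))²) - 110/(-860) = 3067/(71 + 2*1²) - 110*(-1/860) = 3067/(71 + 2*1) + 11/86 = 3067/(71 + 2) + 11/86 = 3067/73 + 11/86 = 264565/6278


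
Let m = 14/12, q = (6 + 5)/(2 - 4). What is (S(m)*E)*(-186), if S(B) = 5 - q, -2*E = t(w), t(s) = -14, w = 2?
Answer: -13671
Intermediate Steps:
q = -11/2 (q = 11/(-2) = 11*(-½) = -11/2 ≈ -5.5000)
m = 7/6 (m = 14*(1/12) = 7/6 ≈ 1.1667)
E = 7 (E = -½*(-14) = 7)
S(B) = 21/2 (S(B) = 5 - 1*(-11/2) = 5 + 11/2 = 21/2)
(S(m)*E)*(-186) = ((21/2)*7)*(-186) = (147/2)*(-186) = -13671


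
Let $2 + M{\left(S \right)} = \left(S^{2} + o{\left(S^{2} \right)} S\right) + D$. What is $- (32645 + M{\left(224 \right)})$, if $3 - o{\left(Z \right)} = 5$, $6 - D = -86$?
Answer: $-82463$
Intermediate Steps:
$D = 92$ ($D = 6 - -86 = 6 + 86 = 92$)
$o{\left(Z \right)} = -2$ ($o{\left(Z \right)} = 3 - 5 = -2$)
$M{\left(S \right)} = 90 + S^{2} - 2 S$ ($M{\left(S \right)} = -2 + \left(\left(S^{2} - 2 S\right) + 92\right) = -2 + \left(92 + S^{2} - 2 S\right) = 90 + S^{2} - 2 S$)
$- (32645 + M{\left(224 \right)}) = - (32645 + \left(90 + 224^{2} - 448\right)) = - (32645 + \left(90 + 50176 - 448\right)) = - (32645 + 49818) = \left(-1\right) 82463 = -82463$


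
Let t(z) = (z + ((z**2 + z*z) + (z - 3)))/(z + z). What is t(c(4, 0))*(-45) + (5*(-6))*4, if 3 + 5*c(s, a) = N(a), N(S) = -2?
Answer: -375/2 ≈ -187.50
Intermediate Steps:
c(s, a) = -1 (c(s, a) = -3/5 + (1/5)*(-2) = -3/5 - 2/5 = -1)
t(z) = (-3 + 2*z + 2*z**2)/(2*z) (t(z) = (z + ((z**2 + z**2) + (-3 + z)))/((2*z)) = (z + (2*z**2 + (-3 + z)))*(1/(2*z)) = (z + (-3 + z + 2*z**2))*(1/(2*z)) = (-3 + 2*z + 2*z**2)*(1/(2*z)) = (-3 + 2*z + 2*z**2)/(2*z))
t(c(4, 0))*(-45) + (5*(-6))*4 = (1 - 1 - 3/2/(-1))*(-45) + (5*(-6))*4 = (1 - 1 - 3/2*(-1))*(-45) - 30*4 = (1 - 1 + 3/2)*(-45) - 120 = (3/2)*(-45) - 120 = -135/2 - 120 = -375/2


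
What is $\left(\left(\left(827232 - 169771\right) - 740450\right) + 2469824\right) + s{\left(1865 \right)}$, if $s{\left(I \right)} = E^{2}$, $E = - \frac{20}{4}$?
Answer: $2386860$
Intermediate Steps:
$E = -5$ ($E = \left(-20\right) \frac{1}{4} = -5$)
$s{\left(I \right)} = 25$ ($s{\left(I \right)} = \left(-5\right)^{2} = 25$)
$\left(\left(\left(827232 - 169771\right) - 740450\right) + 2469824\right) + s{\left(1865 \right)} = \left(\left(\left(827232 - 169771\right) - 740450\right) + 2469824\right) + 25 = \left(\left(657461 - 740450\right) + 2469824\right) + 25 = \left(-82989 + 2469824\right) + 25 = 2386835 + 25 = 2386860$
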